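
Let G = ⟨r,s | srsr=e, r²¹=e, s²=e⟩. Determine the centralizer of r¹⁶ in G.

⟨r¹⁶⟩ ⊆ C_G(r¹⁶) since powers of r¹⁶ commute with r¹⁶; so |C_G(r¹⁶)| ≥ |⟨r¹⁶⟩| = 21.
By orbit–stabilizer, |C_G(r¹⁶)| = |G| / |conj. class of r¹⁶| = 42 / 2 = 21.
The 21 elements commuting with r¹⁶ are {e, r, r², r³, r⁴, r⁵, r⁶, r⁷, r⁸, r⁹, r¹⁰, r¹¹, r¹², r¹³, r¹⁴, r¹⁵, r¹⁶, r¹⁷, r¹⁸, r¹⁹, r²⁰}.

Answer: {e, r, r², r³, r⁴, r⁵, r⁶, r⁷, r⁸, r⁹, r¹⁰, r¹¹, r¹², r¹³, r¹⁴, r¹⁵, r¹⁶, r¹⁷, r¹⁸, r¹⁹, r²⁰}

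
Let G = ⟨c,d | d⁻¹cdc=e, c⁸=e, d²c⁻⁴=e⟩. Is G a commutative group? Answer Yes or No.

c·d = cd but d·c = c³d⁻¹, so c·d ≠ d·c and G is not abelian.

Answer: No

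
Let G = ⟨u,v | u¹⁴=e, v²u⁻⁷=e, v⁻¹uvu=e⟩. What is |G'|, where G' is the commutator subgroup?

G' = [G, G] is generated by all commutators. The generator-pair commutators are: [u, v] = u².
The subgroup they normally generate is {e, u², u⁴, u⁶, u⁸, u¹⁰, u¹²}, of order 7.
Check: |G/G'| = 28/7 = 4 is the order of the abelianisation.

Answer: 7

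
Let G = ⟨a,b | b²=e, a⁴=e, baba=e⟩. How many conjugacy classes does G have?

The conjugacy classes (representative and size) are:
  [e] (size 1), [a] (size 2), [a²] (size 1), [a²b] (size 2), [a³b] (size 2).
Class equation: 1 + 2 + 1 + 2 + 2 = 8 = |G|. So G has 5 conjugacy classes.

Answer: 5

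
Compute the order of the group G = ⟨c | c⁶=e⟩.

G is generated by a single element, so G is cyclic. The relator gives c⁶ = e and no smaller power is forced to be e, so the 6 powers {c, e, c², c³, c⁴, c⁵} are distinct. Hence |G| = 6.

Answer: 6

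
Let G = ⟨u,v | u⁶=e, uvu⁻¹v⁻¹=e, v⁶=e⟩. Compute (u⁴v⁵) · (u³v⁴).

Compute (u⁴v⁵) · (u³v⁴) by multiplying left to right and reducing via the relations at each step:
  (u⁴v⁵) · u³ = uv⁵
  (uv⁵) · v⁴ = uv³

Answer: uv³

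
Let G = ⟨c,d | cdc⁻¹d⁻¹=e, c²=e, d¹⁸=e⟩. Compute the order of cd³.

Compute successive powers until reaching e:
  (cd³)¹ = cd³, (cd³)² = d⁶, (cd³)³ = cd⁹, (cd³)⁴ = d¹², (cd³)⁵ = cd¹⁵, (cd³)⁶ = e.
The smallest positive k with (cd³)ᵏ = e is 6.

Answer: 6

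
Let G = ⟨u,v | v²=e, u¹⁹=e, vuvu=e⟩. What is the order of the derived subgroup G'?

G' = [G, G] is generated by all commutators. The generator-pair commutators are: [u, v] = u².
The subgroup they normally generate is {e, u, u², u³, u⁴, u⁵, u⁶, u⁷, u⁸, u⁹, u¹⁰, u¹¹, u¹², u¹³, u¹⁴, u¹⁵, u¹⁶, u¹⁷, u¹⁸}, of order 19.
Check: |G/G'| = 38/19 = 2 is the order of the abelianisation.

Answer: 19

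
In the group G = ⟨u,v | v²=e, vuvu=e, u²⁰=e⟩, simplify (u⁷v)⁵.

Compute successive powers of (u⁷v), reducing at each step:
  (u⁷v)²: (u⁷v) · u⁷ = v;   v · v = e
  (u⁷v)³: e · u⁷ = u⁷;   (u⁷) · v = u⁷v
  (u⁷v)⁴: (u⁷v) · u⁷ = v;   v · v = e
  (u⁷v)⁵: e · u⁷ = u⁷;   (u⁷) · v = u⁷v

Answer: u⁷v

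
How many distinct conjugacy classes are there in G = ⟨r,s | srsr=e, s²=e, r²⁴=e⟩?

The conjugacy classes (representative and size) are:
  [e] (size 1), [r²³] (size 2), [r²] (size 2), [r³] (size 2), [r²⁰] (size 2), [r¹⁹] (size 2), [r⁶] (size 2), [r⁷] (size 2), [r⁸] (size 2), [r⁹] (size 2), [r¹⁴] (size 2), [r¹¹] (size 2), [r¹²] (size 1), [r⁴s] (size 12), [r⁵s] (size 12).
Class equation: 1 + 2 + 2 + 2 + 2 + 2 + 2 + 2 + 2 + 2 + 2 + 2 + 1 + 12 + 12 = 48 = |G|. So G has 15 conjugacy classes.

Answer: 15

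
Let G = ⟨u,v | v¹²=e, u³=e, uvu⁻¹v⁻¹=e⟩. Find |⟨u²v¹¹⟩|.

|⟨u²v¹¹⟩| equals the order of u²v¹¹. Compute successive powers until reaching e:
  (u²v¹¹)¹ = u²v¹¹, (u²v¹¹)² = uv¹⁰, (u²v¹¹)³ = v⁹, (u²v¹¹)⁴ = u²v⁸, (u²v¹¹)⁵ = uv⁷, (u²v¹¹)⁶ = v⁶, (u²v¹¹)⁷ = u²v⁵, (u²v¹¹)⁸ = uv⁴, (u²v¹¹)⁹ = v³, (u²v¹¹)¹⁰ = u²v², (u²v¹¹)¹¹ = uv, (u²v¹¹)¹² = e.
The smallest positive k with (u²v¹¹)ᵏ = e is 12, so |⟨u²v¹¹⟩| = 12.

Answer: 12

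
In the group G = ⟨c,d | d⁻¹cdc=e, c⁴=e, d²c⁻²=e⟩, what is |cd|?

Compute successive powers until reaching e:
  (cd)¹ = cd, (cd)² = c², (cd)³ = cd⁻¹, (cd)⁴ = e.
The smallest positive k with (cd)ᵏ = e is 4.

Answer: 4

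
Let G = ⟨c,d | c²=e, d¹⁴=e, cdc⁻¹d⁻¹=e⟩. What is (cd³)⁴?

Compute successive powers of (cd³), reducing at each step:
  (cd³)²: (cd³) · c = d³;   (d³) · d³ = d⁶
  (cd³)³: (d⁶) · c = cd⁶;   (cd⁶) · d³ = cd⁹
  (cd³)⁴: (cd⁹) · c = d⁹;   (d⁹) · d³ = d¹²

Answer: d¹²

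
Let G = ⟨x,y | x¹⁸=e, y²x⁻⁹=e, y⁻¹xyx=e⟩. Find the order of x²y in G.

Compute successive powers until reaching e:
  (x²y)¹ = x²y, (x²y)² = x⁹, (x²y)³ = x²y⁻¹, (x²y)⁴ = e.
The smallest positive k with (x²y)ᵏ = e is 4.

Answer: 4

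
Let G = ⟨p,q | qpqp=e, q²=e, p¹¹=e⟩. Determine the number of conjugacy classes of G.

The conjugacy classes (representative and size) are:
  [e] (size 1), [p¹⁰] (size 2), [p²] (size 2), [p³] (size 2), [p⁷] (size 2), [p⁶] (size 2), [p²q] (size 11).
Class equation: 1 + 2 + 2 + 2 + 2 + 2 + 11 = 22 = |G|. So G has 7 conjugacy classes.

Answer: 7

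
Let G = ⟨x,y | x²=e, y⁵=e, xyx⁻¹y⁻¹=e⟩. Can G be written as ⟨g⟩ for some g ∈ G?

|G| = 10. The element xy has order 10 (its powers give 10 distinct elements), so ⟨xy⟩ = G and G is cyclic.

Answer: Yes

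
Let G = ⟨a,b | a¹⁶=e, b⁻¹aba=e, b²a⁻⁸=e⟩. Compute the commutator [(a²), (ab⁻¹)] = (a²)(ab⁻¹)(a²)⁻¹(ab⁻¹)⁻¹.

[(a²), (ab⁻¹)] = (a²)·(ab⁻¹)·(a²)⁻¹·(ab⁻¹)⁻¹.
  (a²) · (ab⁻¹) = a³b⁻¹
  (a³b⁻¹) · (a¹⁴) = a⁵b⁻¹
  (a⁵b⁻¹) · (ab) = a⁴

Answer: a⁴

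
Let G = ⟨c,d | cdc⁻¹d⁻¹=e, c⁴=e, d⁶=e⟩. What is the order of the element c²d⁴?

Compute successive powers until reaching e:
  (c²d⁴)¹ = c²d⁴, (c²d⁴)² = d², (c²d⁴)³ = c², (c²d⁴)⁴ = d⁴, (c²d⁴)⁵ = c²d², (c²d⁴)⁶ = e.
The smallest positive k with (c²d⁴)ᵏ = e is 6.

Answer: 6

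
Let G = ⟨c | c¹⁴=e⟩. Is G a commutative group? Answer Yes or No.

G has a single generator, so G is cyclic and hence abelian.

Answer: Yes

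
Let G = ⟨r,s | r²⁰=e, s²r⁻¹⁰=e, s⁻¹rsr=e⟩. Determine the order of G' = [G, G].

G' = [G, G] is generated by all commutators. The generator-pair commutators are: [r, s] = r².
The subgroup they normally generate is {e, r², r⁴, r⁶, r⁸, r¹⁰, r¹², r¹⁴, r¹⁶, r¹⁸}, of order 10.
Check: |G/G'| = 40/10 = 4 is the order of the abelianisation.

Answer: 10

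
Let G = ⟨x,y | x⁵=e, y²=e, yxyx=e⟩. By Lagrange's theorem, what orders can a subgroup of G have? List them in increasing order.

|G| = 10 = 2 · 5. By Lagrange's theorem the order of any subgroup divides 10; the divisors of 10 are 1, 2, 5, 10.

Answer: 1, 2, 5, 10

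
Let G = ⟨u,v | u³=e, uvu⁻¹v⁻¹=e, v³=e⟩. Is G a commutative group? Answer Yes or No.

Each pair of generators commutes: u·v = uv = v·u. Since the generators pairwise commute, every element of G commutes with every other, so G is abelian.

Answer: Yes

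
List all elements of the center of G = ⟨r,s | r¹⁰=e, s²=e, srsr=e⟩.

An element z ∈ Z(G) iff z commutes with every generator.
For example r⁵ is central: (r⁵)·r = r⁶ = r·(r⁵); (r⁵)·s = r⁵s = s·(r⁵).
Whereas r ∉ Z(G) since r·s = rs ≠ r⁹s = s·r.
Checking each of the 20 elements this way gives Z(G) = {e, r⁵}, of order 2.

Answer: {e, r⁵}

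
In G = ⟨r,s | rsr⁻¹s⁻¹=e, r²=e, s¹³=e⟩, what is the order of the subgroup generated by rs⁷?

|⟨rs⁷⟩| equals the order of rs⁷. Compute successive powers until reaching e:
  (rs⁷)¹ = rs⁷, (rs⁷)² = s, (rs⁷)³ = rs⁸, (rs⁷)⁴ = s², (rs⁷)⁵ = rs⁹, (rs⁷)⁶ = s³, (rs⁷)⁷ = rs¹⁰, (rs⁷)⁸ = s⁴, (rs⁷)⁹ = rs¹¹, (rs⁷)¹⁰ = s⁵, (rs⁷)¹¹ = rs¹², (rs⁷)¹² = s⁶, (rs⁷)¹³ = r, (rs⁷)¹⁴ = s⁷, (rs⁷)¹⁵ = rs, (rs⁷)¹⁶ = s⁸, (rs⁷)¹⁷ = rs², (rs⁷)¹⁸ = s⁹, (rs⁷)¹⁹ = rs³, (rs⁷)²⁰ = s¹⁰, (rs⁷)²¹ = rs⁴, (rs⁷)²² = s¹¹, (rs⁷)²³ = rs⁵, (rs⁷)²⁴ = s¹², (rs⁷)²⁵ = rs⁶, (rs⁷)²⁶ = e.
The smallest positive k with (rs⁷)ᵏ = e is 26, so |⟨rs⁷⟩| = 26.

Answer: 26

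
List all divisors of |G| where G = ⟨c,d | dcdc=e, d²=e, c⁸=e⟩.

|G| = 16 = 2⁴. By Lagrange's theorem the order of any subgroup divides 16; the divisors of 16 are 1, 2, 4, 8, 16.

Answer: 1, 2, 4, 8, 16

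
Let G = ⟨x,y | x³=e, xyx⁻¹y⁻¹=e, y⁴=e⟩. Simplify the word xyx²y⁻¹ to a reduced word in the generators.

Multiply left to right, reducing at each step:
  x · y = xy
  (xy) · x² = y
  y · y⁻¹ = e

Answer: e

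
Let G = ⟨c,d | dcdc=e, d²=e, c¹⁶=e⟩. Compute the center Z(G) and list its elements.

An element z ∈ Z(G) iff z commutes with every generator.
For example c⁸ is central: (c⁸)·c = c⁹ = c·(c⁸); (c⁸)·d = c⁸d = d·(c⁸).
Whereas c ∉ Z(G) since c·d = cd ≠ c¹⁵d = d·c.
Checking each of the 32 elements this way gives Z(G) = {e, c⁸}, of order 2.

Answer: {e, c⁸}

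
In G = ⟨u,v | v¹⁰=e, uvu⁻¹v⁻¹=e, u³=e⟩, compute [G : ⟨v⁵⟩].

First find ord(v⁵) by computing successive powers:
  (v⁵)¹ = v⁵, (v⁵)² = e.
So |⟨v⁵⟩| = ord(v⁵) = 2. With |G| = 30, by Lagrange [G : ⟨v⁵⟩] = 30/2 = 15.

Answer: 15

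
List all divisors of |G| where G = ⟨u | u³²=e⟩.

|G| = 32 = 2⁵. By Lagrange's theorem the order of any subgroup divides 32; the divisors of 32 are 1, 2, 4, 8, 16, 32.

Answer: 1, 2, 4, 8, 16, 32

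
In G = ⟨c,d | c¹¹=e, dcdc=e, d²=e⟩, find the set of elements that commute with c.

⟨c⟩ ⊆ C_G(c) since powers of c commute with c; so |C_G(c)| ≥ |⟨c⟩| = 11.
By orbit–stabilizer, |C_G(c)| = |G| / |conj. class of c| = 22 / 2 = 11.
The 11 elements commuting with c are {e, c, c², c³, c⁴, c⁵, c⁶, c⁷, c⁸, c⁹, c¹⁰}.

Answer: {e, c, c², c³, c⁴, c⁵, c⁶, c⁷, c⁸, c⁹, c¹⁰}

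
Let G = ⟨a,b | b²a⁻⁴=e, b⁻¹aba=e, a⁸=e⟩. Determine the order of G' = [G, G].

G' = [G, G] is generated by all commutators. The generator-pair commutators are: [a, b] = a².
The subgroup they normally generate is {e, a², a⁴, a⁶}, of order 4.
Check: |G/G'| = 16/4 = 4 is the order of the abelianisation.

Answer: 4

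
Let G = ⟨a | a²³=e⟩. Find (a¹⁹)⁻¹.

The order of (a¹⁹) is 23 (smallest k with (a¹⁹)ᵏ = e), so (a¹⁹)⁻¹ = (a¹⁹)²² = a⁴.
Check: (a¹⁹) · (a⁴) → (a¹⁹) · a⁴ = e, giving e as required.

Answer: a⁴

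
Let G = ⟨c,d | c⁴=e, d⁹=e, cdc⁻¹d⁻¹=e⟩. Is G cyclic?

|G| = 36. The element cd has order 36 (its powers give 36 distinct elements), so ⟨cd⟩ = G and G is cyclic.

Answer: Yes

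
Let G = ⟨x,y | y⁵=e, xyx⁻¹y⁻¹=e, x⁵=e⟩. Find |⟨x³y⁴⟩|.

|⟨x³y⁴⟩| equals the order of x³y⁴. Compute successive powers until reaching e:
  (x³y⁴)¹ = x³y⁴, (x³y⁴)² = xy³, (x³y⁴)³ = x⁴y², (x³y⁴)⁴ = x²y, (x³y⁴)⁵ = e.
The smallest positive k with (x³y⁴)ᵏ = e is 5, so |⟨x³y⁴⟩| = 5.

Answer: 5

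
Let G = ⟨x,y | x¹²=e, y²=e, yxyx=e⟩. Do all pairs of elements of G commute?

x·y = xy but y·x = x¹¹y, so x·y ≠ y·x and G is not abelian.

Answer: No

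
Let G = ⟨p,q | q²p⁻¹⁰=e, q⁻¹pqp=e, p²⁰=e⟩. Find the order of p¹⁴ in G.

Compute successive powers until reaching e:
  (p¹⁴)¹ = p¹⁴, (p¹⁴)² = p⁸, (p¹⁴)³ = p², (p¹⁴)⁴ = p¹⁶, (p¹⁴)⁵ = p¹⁰, (p¹⁴)⁶ = p⁴, (p¹⁴)⁷ = p¹⁸, (p¹⁴)⁸ = p¹², (p¹⁴)⁹ = p⁶, (p¹⁴)¹⁰ = e.
The smallest positive k with (p¹⁴)ᵏ = e is 10.

Answer: 10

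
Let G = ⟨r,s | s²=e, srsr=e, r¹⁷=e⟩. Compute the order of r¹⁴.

Compute successive powers until reaching e:
  (r¹⁴)¹ = r¹⁴, (r¹⁴)² = r¹¹, (r¹⁴)³ = r⁸, (r¹⁴)⁴ = r⁵, (r¹⁴)⁵ = r², (r¹⁴)⁶ = r¹⁶, (r¹⁴)⁷ = r¹³, (r¹⁴)⁸ = r¹⁰, (r¹⁴)⁹ = r⁷, (r¹⁴)¹⁰ = r⁴, (r¹⁴)¹¹ = r, (r¹⁴)¹² = r¹⁵, (r¹⁴)¹³ = r¹², (r¹⁴)¹⁴ = r⁹, (r¹⁴)¹⁵ = r⁶, (r¹⁴)¹⁶ = r³, (r¹⁴)¹⁷ = e.
The smallest positive k with (r¹⁴)ᵏ = e is 17.

Answer: 17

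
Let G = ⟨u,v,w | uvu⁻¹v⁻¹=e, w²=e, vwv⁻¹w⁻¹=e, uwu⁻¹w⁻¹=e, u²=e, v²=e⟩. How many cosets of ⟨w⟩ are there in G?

First find ord(w) by computing successive powers:
  w¹ = w, w² = e.
So |⟨w⟩| = ord(w) = 2. With |G| = 8, by Lagrange [G : ⟨w⟩] = 8/2 = 4.

Answer: 4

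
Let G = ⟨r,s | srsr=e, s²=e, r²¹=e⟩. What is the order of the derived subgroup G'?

G' = [G, G] is generated by all commutators. The generator-pair commutators are: [r, s] = r².
The subgroup they normally generate is {e, r, r², r³, r⁴, r⁵, r⁶, r⁷, r⁸, r⁹, r¹⁰, r¹¹, r¹², r¹³, r¹⁴, r¹⁵, r¹⁶, r¹⁷, r¹⁸, r¹⁹, r²⁰}, of order 21.
Check: |G/G'| = 42/21 = 2 is the order of the abelianisation.

Answer: 21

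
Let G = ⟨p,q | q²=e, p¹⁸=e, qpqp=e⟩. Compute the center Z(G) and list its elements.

An element z ∈ Z(G) iff z commutes with every generator.
For example p⁹ is central: (p⁹)·p = p¹⁰ = p·(p⁹); (p⁹)·q = p⁹q = q·(p⁹).
Whereas p ∉ Z(G) since p·q = pq ≠ p¹⁷q = q·p.
Checking each of the 36 elements this way gives Z(G) = {e, p⁹}, of order 2.

Answer: {e, p⁹}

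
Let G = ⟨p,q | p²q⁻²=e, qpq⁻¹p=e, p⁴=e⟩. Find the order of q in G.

Compute successive powers until reaching e:
  q¹ = q, q² = p², q³ = q⁻¹, q⁴ = e.
The smallest positive k with qᵏ = e is 4.

Answer: 4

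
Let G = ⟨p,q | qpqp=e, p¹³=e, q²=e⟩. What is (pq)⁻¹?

The order of (pq) is 2 (smallest k with (pq)ᵏ = e), so (pq)⁻¹ = (pq)¹ = pq.
Check: (pq) · (pq) → (pq) · p = q;   q · q = e, giving e as required.

Answer: pq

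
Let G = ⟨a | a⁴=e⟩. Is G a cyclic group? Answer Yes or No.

|G| = 4. The element a has order 4 (its powers give 4 distinct elements), so ⟨a⟩ = G and G is cyclic.

Answer: Yes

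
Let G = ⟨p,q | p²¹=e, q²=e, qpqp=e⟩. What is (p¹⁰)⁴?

Compute successive powers of (p¹⁰), reducing at each step:
  (p¹⁰)²: (p¹⁰) · p¹⁰ = p²⁰
  (p¹⁰)³: (p²⁰) · p¹⁰ = p⁹
  (p¹⁰)⁴: (p⁹) · p¹⁰ = p¹⁹

Answer: p¹⁹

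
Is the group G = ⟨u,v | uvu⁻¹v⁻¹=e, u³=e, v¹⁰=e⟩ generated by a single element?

|G| = 30. The element uv has order 30 (its powers give 30 distinct elements), so ⟨uv⟩ = G and G is cyclic.

Answer: Yes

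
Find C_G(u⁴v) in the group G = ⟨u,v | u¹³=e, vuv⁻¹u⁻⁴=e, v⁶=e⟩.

⟨u⁴v⟩ ⊆ C_G(u⁴v) since powers of u⁴v commute with u⁴v; so |C_G(u⁴v)| ≥ |⟨u⁴v⟩| = 6.
By orbit–stabilizer, |C_G(u⁴v)| = |G| / |conj. class of u⁴v| = 78 / 13 = 6.
The 6 elements commuting with u⁴v are {e, u⁴v, u²v⁴, u⁶v³, u⁷v², u¹²v⁵}.

Answer: {e, u⁴v, u²v⁴, u⁶v³, u⁷v², u¹²v⁵}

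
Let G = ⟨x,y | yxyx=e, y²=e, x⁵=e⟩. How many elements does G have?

Enumerate words in the generators, reducing via the relations: the distinct elements are
  {e, x, y, xy, x², x³, x⁴, x²y, x³y, x⁴y}.
No further products give new elements, so |G| = 10.

Answer: 10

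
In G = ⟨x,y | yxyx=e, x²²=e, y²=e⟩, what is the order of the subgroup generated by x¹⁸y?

|⟨x¹⁸y⟩| equals the order of x¹⁸y. Compute successive powers until reaching e:
  (x¹⁸y)¹ = x¹⁸y, (x¹⁸y)² = e.
The smallest positive k with (x¹⁸y)ᵏ = e is 2, so |⟨x¹⁸y⟩| = 2.

Answer: 2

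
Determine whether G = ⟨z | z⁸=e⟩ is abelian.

G has a single generator, so G is cyclic and hence abelian.

Answer: Yes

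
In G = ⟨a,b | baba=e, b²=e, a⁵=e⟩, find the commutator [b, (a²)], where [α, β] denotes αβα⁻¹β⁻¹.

[b, (a²)] = b·(a²)·b⁻¹·(a²)⁻¹.
  b · (a²) = a³b
  (a³b) · b = a³
  (a³) · (a³) = a

Answer: a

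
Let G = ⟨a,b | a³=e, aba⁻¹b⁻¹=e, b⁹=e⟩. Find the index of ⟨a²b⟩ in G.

First find ord(a²b) by computing successive powers:
  (a²b)¹ = a²b, (a²b)² = ab², (a²b)³ = b³, (a²b)⁴ = a²b⁴, (a²b)⁵ = ab⁵, (a²b)⁶ = b⁶, (a²b)⁷ = a²b⁷, (a²b)⁸ = ab⁸, (a²b)⁹ = e.
So |⟨a²b⟩| = ord(a²b) = 9. With |G| = 27, by Lagrange [G : ⟨a²b⟩] = 27/9 = 3.

Answer: 3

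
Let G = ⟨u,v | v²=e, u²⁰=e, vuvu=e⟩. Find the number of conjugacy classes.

The conjugacy classes (representative and size) are:
  [e] (size 1), [u] (size 2), [u¹⁸] (size 2), [u³] (size 2), [u⁴] (size 2), [u¹⁵] (size 2), [u¹⁴] (size 2), [u⁷] (size 2), [u¹²] (size 2), [u¹¹] (size 2), [u¹⁰] (size 1), [u¹⁸v] (size 10), [u⁵v] (size 10).
Class equation: 1 + 2 + 2 + 2 + 2 + 2 + 2 + 2 + 2 + 2 + 1 + 10 + 10 = 40 = |G|. So G has 13 conjugacy classes.

Answer: 13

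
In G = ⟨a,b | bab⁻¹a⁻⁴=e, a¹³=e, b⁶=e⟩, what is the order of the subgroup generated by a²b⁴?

|⟨a²b⁴⟩| equals the order of a²b⁴. Compute successive powers until reaching e:
  (a²b⁴)¹ = a²b⁴, (a²b⁴)² = a⁷b², (a²b⁴)³ = e.
The smallest positive k with (a²b⁴)ᵏ = e is 3, so |⟨a²b⁴⟩| = 3.

Answer: 3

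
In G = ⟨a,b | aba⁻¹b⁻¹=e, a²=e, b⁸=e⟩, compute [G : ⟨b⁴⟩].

First find ord(b⁴) by computing successive powers:
  (b⁴)¹ = b⁴, (b⁴)² = e.
So |⟨b⁴⟩| = ord(b⁴) = 2. With |G| = 16, by Lagrange [G : ⟨b⁴⟩] = 16/2 = 8.

Answer: 8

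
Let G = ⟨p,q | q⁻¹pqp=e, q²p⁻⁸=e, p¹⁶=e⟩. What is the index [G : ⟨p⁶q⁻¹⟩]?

First find ord(p⁶q⁻¹) by computing successive powers:
  (p⁶q⁻¹)¹ = p⁶q⁻¹, (p⁶q⁻¹)² = p⁸, (p⁶q⁻¹)³ = p⁶q, (p⁶q⁻¹)⁴ = e.
So |⟨p⁶q⁻¹⟩| = ord(p⁶q⁻¹) = 4. With |G| = 32, by Lagrange [G : ⟨p⁶q⁻¹⟩] = 32/4 = 8.

Answer: 8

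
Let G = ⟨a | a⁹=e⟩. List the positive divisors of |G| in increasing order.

|G| = 9 = 3². By Lagrange's theorem the order of any subgroup divides 9; the divisors of 9 are 1, 3, 9.

Answer: 1, 3, 9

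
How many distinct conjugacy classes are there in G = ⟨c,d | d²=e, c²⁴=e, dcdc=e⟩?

The conjugacy classes (representative and size) are:
  [e] (size 1), [c²³] (size 2), [c²] (size 2), [c³] (size 2), [c²⁰] (size 2), [c¹⁹] (size 2), [c⁶] (size 2), [c⁷] (size 2), [c⁸] (size 2), [c⁹] (size 2), [c¹⁴] (size 2), [c¹¹] (size 2), [c¹²] (size 1), [c⁴d] (size 12), [c⁵d] (size 12).
Class equation: 1 + 2 + 2 + 2 + 2 + 2 + 2 + 2 + 2 + 2 + 2 + 2 + 1 + 12 + 12 = 48 = |G|. So G has 15 conjugacy classes.

Answer: 15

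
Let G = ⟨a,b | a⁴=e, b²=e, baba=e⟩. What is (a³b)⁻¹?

The order of (a³b) is 2 (smallest k with (a³b)ᵏ = e), so (a³b)⁻¹ = (a³b)¹ = a³b.
Check: (a³b) · (a³b) → (a³b) · a³ = b;   b · b = e, giving e as required.

Answer: a³b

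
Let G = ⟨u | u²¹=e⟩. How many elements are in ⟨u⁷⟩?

|⟨u⁷⟩| equals the order of u⁷. Compute successive powers until reaching e:
  (u⁷)¹ = u⁷, (u⁷)² = u¹⁴, (u⁷)³ = e.
The smallest positive k with (u⁷)ᵏ = e is 3, so |⟨u⁷⟩| = 3.

Answer: 3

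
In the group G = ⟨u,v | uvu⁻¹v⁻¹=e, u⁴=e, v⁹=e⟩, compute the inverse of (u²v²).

The order of (u²v²) is 18 (smallest k with (u²v²)ᵏ = e), so (u²v²)⁻¹ = (u²v²)¹⁷ = u²v⁷.
Check: (u²v²) · (u²v⁷) → (u²v²) · u² = v²;   (v²) · v⁷ = e, giving e as required.

Answer: u²v⁷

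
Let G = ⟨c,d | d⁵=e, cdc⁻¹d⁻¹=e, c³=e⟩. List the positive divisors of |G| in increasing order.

|G| = 15 = 3 · 5. By Lagrange's theorem the order of any subgroup divides 15; the divisors of 15 are 1, 3, 5, 15.

Answer: 1, 3, 5, 15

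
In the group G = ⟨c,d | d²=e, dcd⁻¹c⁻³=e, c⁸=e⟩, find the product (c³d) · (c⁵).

Compute (c³d) · (c⁵) by multiplying left to right and reducing via the relations at each step:
  (c³d) · c⁵ = c²d

Answer: c²d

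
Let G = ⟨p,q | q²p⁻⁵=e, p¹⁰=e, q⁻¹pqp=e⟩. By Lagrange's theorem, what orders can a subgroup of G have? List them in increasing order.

|G| = 20 = 2² · 5. By Lagrange's theorem the order of any subgroup divides 20; the divisors of 20 are 1, 2, 4, 5, 10, 20.

Answer: 1, 2, 4, 5, 10, 20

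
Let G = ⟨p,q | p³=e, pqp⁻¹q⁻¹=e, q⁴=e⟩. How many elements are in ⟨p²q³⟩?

|⟨p²q³⟩| equals the order of p²q³. Compute successive powers until reaching e:
  (p²q³)¹ = p²q³, (p²q³)² = pq², (p²q³)³ = q, (p²q³)⁴ = p², (p²q³)⁵ = pq³, (p²q³)⁶ = q², (p²q³)⁷ = p²q, (p²q³)⁸ = p, (p²q³)⁹ = q³, (p²q³)¹⁰ = p²q², (p²q³)¹¹ = pq, (p²q³)¹² = e.
The smallest positive k with (p²q³)ᵏ = e is 12, so |⟨p²q³⟩| = 12.

Answer: 12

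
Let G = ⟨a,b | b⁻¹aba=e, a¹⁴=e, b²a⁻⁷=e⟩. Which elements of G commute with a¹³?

⟨a¹³⟩ ⊆ C_G(a¹³) since powers of a¹³ commute with a¹³; so |C_G(a¹³)| ≥ |⟨a¹³⟩| = 14.
By orbit–stabilizer, |C_G(a¹³)| = |G| / |conj. class of a¹³| = 28 / 2 = 14.
The 14 elements commuting with a¹³ are {e, a, a², a³, a⁴, a⁵, a⁶, a⁷, a⁸, a⁹, a¹⁰, a¹¹, a¹², a¹³}.

Answer: {e, a, a², a³, a⁴, a⁵, a⁶, a⁷, a⁸, a⁹, a¹⁰, a¹¹, a¹², a¹³}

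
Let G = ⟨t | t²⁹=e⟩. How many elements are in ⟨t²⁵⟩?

|⟨t²⁵⟩| equals the order of t²⁵. Compute successive powers until reaching e:
  (t²⁵)¹ = t²⁵, (t²⁵)² = t²¹, (t²⁵)³ = t¹⁷, (t²⁵)⁴ = t¹³, (t²⁵)⁵ = t⁹, (t²⁵)⁶ = t⁵, (t²⁵)⁷ = t, (t²⁵)⁸ = t²⁶, (t²⁵)⁹ = t²², (t²⁵)¹⁰ = t¹⁸, (t²⁵)¹¹ = t¹⁴, (t²⁵)¹² = t¹⁰, (t²⁵)¹³ = t⁶, (t²⁵)¹⁴ = t², (t²⁵)¹⁵ = t²⁷, (t²⁵)¹⁶ = t²³, (t²⁵)¹⁷ = t¹⁹, (t²⁵)¹⁸ = t¹⁵, (t²⁵)¹⁹ = t¹¹, (t²⁵)²⁰ = t⁷, (t²⁵)²¹ = t³, (t²⁵)²² = t²⁸, (t²⁵)²³ = t²⁴, (t²⁵)²⁴ = t²⁰, (t²⁵)²⁵ = t¹⁶, (t²⁵)²⁶ = t¹², (t²⁵)²⁷ = t⁸, (t²⁵)²⁸ = t⁴, (t²⁵)²⁹ = e.
The smallest positive k with (t²⁵)ᵏ = e is 29, so |⟨t²⁵⟩| = 29.

Answer: 29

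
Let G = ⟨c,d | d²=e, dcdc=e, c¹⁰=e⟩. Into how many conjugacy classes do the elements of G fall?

The conjugacy classes (representative and size) are:
  [e] (size 1), [c] (size 2), [c²] (size 2), [c³] (size 2), [c⁴] (size 2), [c⁵] (size 1), [c²d] (size 5), [c³d] (size 5).
Class equation: 1 + 2 + 2 + 2 + 2 + 1 + 5 + 5 = 20 = |G|. So G has 8 conjugacy classes.

Answer: 8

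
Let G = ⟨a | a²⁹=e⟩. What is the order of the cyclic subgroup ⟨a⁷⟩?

|⟨a⁷⟩| equals the order of a⁷. Compute successive powers until reaching e:
  (a⁷)¹ = a⁷, (a⁷)² = a¹⁴, (a⁷)³ = a²¹, (a⁷)⁴ = a²⁸, (a⁷)⁵ = a⁶, (a⁷)⁶ = a¹³, (a⁷)⁷ = a²⁰, (a⁷)⁸ = a²⁷, (a⁷)⁹ = a⁵, (a⁷)¹⁰ = a¹², (a⁷)¹¹ = a¹⁹, (a⁷)¹² = a²⁶, (a⁷)¹³ = a⁴, (a⁷)¹⁴ = a¹¹, (a⁷)¹⁵ = a¹⁸, (a⁷)¹⁶ = a²⁵, (a⁷)¹⁷ = a³, (a⁷)¹⁸ = a¹⁰, (a⁷)¹⁹ = a¹⁷, (a⁷)²⁰ = a²⁴, (a⁷)²¹ = a², (a⁷)²² = a⁹, (a⁷)²³ = a¹⁶, (a⁷)²⁴ = a²³, (a⁷)²⁵ = a, (a⁷)²⁶ = a⁸, (a⁷)²⁷ = a¹⁵, (a⁷)²⁸ = a²², (a⁷)²⁹ = e.
The smallest positive k with (a⁷)ᵏ = e is 29, so |⟨a⁷⟩| = 29.

Answer: 29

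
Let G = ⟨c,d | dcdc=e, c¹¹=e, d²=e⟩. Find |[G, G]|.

G' = [G, G] is generated by all commutators. The generator-pair commutators are: [c, d] = c².
The subgroup they normally generate is {e, c, c², c³, c⁴, c⁵, c⁶, c⁷, c⁸, c⁹, c¹⁰}, of order 11.
Check: |G/G'| = 22/11 = 2 is the order of the abelianisation.

Answer: 11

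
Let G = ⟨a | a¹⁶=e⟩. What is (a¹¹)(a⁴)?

Compute (a¹¹) · (a⁴) by multiplying left to right and reducing via the relations at each step:
  (a¹¹) · a⁴ = a¹⁵

Answer: a¹⁵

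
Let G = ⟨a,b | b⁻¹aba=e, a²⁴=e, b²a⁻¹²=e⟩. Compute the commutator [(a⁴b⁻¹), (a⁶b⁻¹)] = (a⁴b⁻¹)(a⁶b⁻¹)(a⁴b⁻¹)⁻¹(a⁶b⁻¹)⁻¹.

[(a⁴b⁻¹), (a⁶b⁻¹)] = (a⁴b⁻¹)·(a⁶b⁻¹)·(a⁴b⁻¹)⁻¹·(a⁶b⁻¹)⁻¹.
  (a⁴b⁻¹) · (a⁶b⁻¹) = a¹⁰
  (a¹⁰) · (a⁴b) = a²b⁻¹
  (a²b⁻¹) · (a⁶b) = a²⁰

Answer: a²⁰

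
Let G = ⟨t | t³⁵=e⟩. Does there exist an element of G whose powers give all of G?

|G| = 35. The element t has order 35 (its powers give 35 distinct elements), so ⟨t⟩ = G and G is cyclic.

Answer: Yes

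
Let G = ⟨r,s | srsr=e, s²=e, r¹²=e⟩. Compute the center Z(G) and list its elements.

An element z ∈ Z(G) iff z commutes with every generator.
For example r⁶ is central: (r⁶)·r = r⁷ = r·(r⁶); (r⁶)·s = r⁶s = s·(r⁶).
Whereas r ∉ Z(G) since r·s = rs ≠ r¹¹s = s·r.
Checking each of the 24 elements this way gives Z(G) = {e, r⁶}, of order 2.

Answer: {e, r⁶}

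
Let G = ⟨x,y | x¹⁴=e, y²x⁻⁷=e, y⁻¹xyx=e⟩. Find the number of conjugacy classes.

The conjugacy classes (representative and size) are:
  [e] (size 1), [x¹³] (size 2), [x¹²] (size 2), [x¹¹] (size 2), [x⁴] (size 2), [x⁵] (size 2), [x⁸] (size 2), [x⁷] (size 1), [x⁵y⁻¹] (size 7), [x⁵y] (size 7).
Class equation: 1 + 2 + 2 + 2 + 2 + 2 + 2 + 1 + 7 + 7 = 28 = |G|. So G has 10 conjugacy classes.

Answer: 10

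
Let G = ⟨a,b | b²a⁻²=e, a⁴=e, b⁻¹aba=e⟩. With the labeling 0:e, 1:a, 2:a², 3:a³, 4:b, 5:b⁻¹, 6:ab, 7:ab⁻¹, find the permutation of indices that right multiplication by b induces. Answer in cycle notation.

(0 4 2 5)(1 6 3 7)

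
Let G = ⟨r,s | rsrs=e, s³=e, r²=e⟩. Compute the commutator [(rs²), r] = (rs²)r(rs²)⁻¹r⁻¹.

[(rs²), r] = (rs²)·r·(rs²)⁻¹·r⁻¹.
  (rs²) · r = s
  s · (rs²) = rs
  (rs) · r = s²

Answer: s²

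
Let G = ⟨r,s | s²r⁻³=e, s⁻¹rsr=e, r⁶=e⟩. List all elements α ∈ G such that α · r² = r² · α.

⟨r²⟩ ⊆ C_G(r²) since powers of r² commute with r²; so |C_G(r²)| ≥ |⟨r²⟩| = 3.
By orbit–stabilizer, |C_G(r²)| = |G| / |conj. class of r²| = 12 / 2 = 6.
The 6 elements commuting with r² are {e, r, r², r³, r⁴, r⁵}.

Answer: {e, r, r², r³, r⁴, r⁵}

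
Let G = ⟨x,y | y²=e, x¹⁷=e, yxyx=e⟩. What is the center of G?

An element z ∈ Z(G) iff z commutes with every generator.
For example e is central: e·x = x = x·e; e·y = y = y·e.
Whereas x ∉ Z(G) since x·y = xy ≠ x¹⁶y = y·x.
Checking each of the 34 elements this way gives Z(G) = {e}, of order 1.

Answer: {e}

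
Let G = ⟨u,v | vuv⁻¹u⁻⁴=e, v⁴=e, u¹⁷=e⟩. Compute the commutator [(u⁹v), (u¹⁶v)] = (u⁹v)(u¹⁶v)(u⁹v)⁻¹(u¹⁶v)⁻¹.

[(u⁹v), (u¹⁶v)] = (u⁹v)·(u¹⁶v)·(u⁹v)⁻¹·(u¹⁶v)⁻¹.
  (u⁹v) · (u¹⁶v) = u⁵v²
  (u⁵v²) · (u²v³) = u³v
  (u³v) · (u¹³v³) = u⁴

Answer: u⁴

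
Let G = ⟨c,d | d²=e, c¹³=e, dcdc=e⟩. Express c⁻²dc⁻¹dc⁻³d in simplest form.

Multiply left to right, reducing at each step:
  (c¹¹) · d = c¹¹d
  (c¹¹d) · c⁻¹ = c¹²d
  (c¹²d) · d = c¹²
  (c¹²) · c⁻³ = c⁹
  (c⁹) · d = c⁹d

Answer: c⁹d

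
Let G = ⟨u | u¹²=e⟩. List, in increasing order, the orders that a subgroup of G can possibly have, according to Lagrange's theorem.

|G| = 12 = 2² · 3. By Lagrange's theorem the order of any subgroup divides 12; the divisors of 12 are 1, 2, 3, 4, 6, 12.

Answer: 1, 2, 3, 4, 6, 12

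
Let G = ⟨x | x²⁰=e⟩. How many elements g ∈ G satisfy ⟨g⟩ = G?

G is cyclic of order 20. An element generates G iff its order is 20, and a cyclic group of order 20 has exactly φ(20) = 8 such elements.

Answer: 8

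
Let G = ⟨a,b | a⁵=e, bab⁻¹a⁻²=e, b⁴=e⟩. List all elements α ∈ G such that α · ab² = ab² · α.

⟨ab²⟩ ⊆ C_G(ab²) since powers of ab² commute with ab²; so |C_G(ab²)| ≥ |⟨ab²⟩| = 2.
By orbit–stabilizer, |C_G(ab²)| = |G| / |conj. class of ab²| = 20 / 5 = 4.
The 4 elements commuting with ab² are {e, a²b, ab², a⁴b³}.

Answer: {e, a²b, ab², a⁴b³}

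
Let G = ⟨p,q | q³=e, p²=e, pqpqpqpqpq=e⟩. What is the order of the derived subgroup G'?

G' = [G, G] is generated by all commutators. The generator-pair commutators are: [p, q] = pqpq².
The subgroup they normally generate is {e, p, q, q², pq, pqp, pqpq, pqpqp, q²pq²p, q²pq², q²p, pq², qp, qpq, qpqp, pq²pq²p, pq²pq², pq²p, q²pq, q²pqp, q²pqpq, qpq²pq², qpq²p, qpq², pqpq², pq²pq, pq²pqp, pq²pqpq, pqpq²pq², pqpq²p, q²pq²pq, pqpq²pq, pqpq²pqp, pqpq²pqpq, q²pq²pqpq², q²pq²pqp, q²pq²pqpq, q²pqpq²pq², q²pqpq²p, q²pqpq², qpqpq², qpq²pq, qpq²pqp, qpq²pqpq, qpqpq²pq², qpqpq²p, qpqpq²pq, pq²pqpq²pq², pq²pqpq²p, pq²pqpq², q²pqpq²pq, q²pqpq²pqp, qpq²pqpq²p, qpq²pqpq², pq²pqpq²pq, pq²pqpq²pqp, pqpq²pqpq²p, pqpq²pqpq², pqpq²pqpq²pq, qpq²pqpq²pq}, of order 60.
Check: |G/G'| = 60/60 = 1 is the order of the abelianisation.

Answer: 60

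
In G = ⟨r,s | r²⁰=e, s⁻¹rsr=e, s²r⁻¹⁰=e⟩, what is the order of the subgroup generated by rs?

|⟨rs⟩| equals the order of rs. Compute successive powers until reaching e:
  (rs)¹ = rs, (rs)² = r¹⁰, (rs)³ = rs⁻¹, (rs)⁴ = e.
The smallest positive k with (rs)ᵏ = e is 4, so |⟨rs⟩| = 4.

Answer: 4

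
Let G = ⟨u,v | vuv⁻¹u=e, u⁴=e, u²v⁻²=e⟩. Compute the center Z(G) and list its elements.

An element z ∈ Z(G) iff z commutes with every generator.
For example u² is central: (u²)·u = u³ = u·(u²); (u²)·v = v⁻¹ = v·(u²).
Whereas u ∉ Z(G) since u·v = uv ≠ uv⁻¹ = v·u.
Checking each of the 8 elements this way gives Z(G) = {e, u²}, of order 2.

Answer: {e, u²}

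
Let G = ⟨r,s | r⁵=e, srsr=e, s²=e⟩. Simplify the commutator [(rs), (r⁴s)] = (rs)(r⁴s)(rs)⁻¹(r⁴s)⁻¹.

[(rs), (r⁴s)] = (rs)·(r⁴s)·(rs)⁻¹·(r⁴s)⁻¹.
  (rs) · (r⁴s) = r²
  (r²) · (rs) = r³s
  (r³s) · (r⁴s) = r⁴

Answer: r⁴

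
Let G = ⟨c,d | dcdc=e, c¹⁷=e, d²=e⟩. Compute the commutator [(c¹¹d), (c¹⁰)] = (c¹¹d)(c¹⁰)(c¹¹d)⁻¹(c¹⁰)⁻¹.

[(c¹¹d), (c¹⁰)] = (c¹¹d)·(c¹⁰)·(c¹¹d)⁻¹·(c¹⁰)⁻¹.
  (c¹¹d) · (c¹⁰) = cd
  (cd) · (c¹¹d) = c⁷
  (c⁷) · (c⁷) = c¹⁴

Answer: c¹⁴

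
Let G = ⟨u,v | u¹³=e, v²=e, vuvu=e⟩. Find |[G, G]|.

G' = [G, G] is generated by all commutators. The generator-pair commutators are: [u, v] = u².
The subgroup they normally generate is {e, u, u², u³, u⁴, u⁵, u⁶, u⁷, u⁸, u⁹, u¹⁰, u¹¹, u¹²}, of order 13.
Check: |G/G'| = 26/13 = 2 is the order of the abelianisation.

Answer: 13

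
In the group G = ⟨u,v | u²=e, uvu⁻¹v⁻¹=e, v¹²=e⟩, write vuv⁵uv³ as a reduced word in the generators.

Multiply left to right, reducing at each step:
  v · u = uv
  (uv) · v⁵ = uv⁶
  (uv⁶) · u = v⁶
  (v⁶) · v³ = v⁹

Answer: v⁹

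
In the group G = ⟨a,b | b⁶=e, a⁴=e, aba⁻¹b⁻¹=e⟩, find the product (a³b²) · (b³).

Compute (a³b²) · (b³) by multiplying left to right and reducing via the relations at each step:
  (a³b²) · b³ = a³b⁵

Answer: a³b⁵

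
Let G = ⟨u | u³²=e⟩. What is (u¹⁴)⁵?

Compute successive powers of (u¹⁴), reducing at each step:
  (u¹⁴)²: (u¹⁴) · u¹⁴ = u²⁸
  (u¹⁴)³: (u²⁸) · u¹⁴ = u¹⁰
  (u¹⁴)⁴: (u¹⁰) · u¹⁴ = u²⁴
  (u¹⁴)⁵: (u²⁴) · u¹⁴ = u⁶

Answer: u⁶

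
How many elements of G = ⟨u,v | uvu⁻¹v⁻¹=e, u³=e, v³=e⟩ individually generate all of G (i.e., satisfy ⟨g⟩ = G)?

⟨g⟩ = G would require ord(g) = |G| = 9, but the maximum element order in G is 3 < 9. So G is not cyclic and no single element generates it: the count is 0.

Answer: 0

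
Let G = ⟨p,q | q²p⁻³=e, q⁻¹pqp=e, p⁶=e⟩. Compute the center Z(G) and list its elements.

An element z ∈ Z(G) iff z commutes with every generator.
For example p³ is central: (p³)·p = p⁴ = p·(p³); (p³)·q = q⁻¹ = q·(p³).
Whereas p ∉ Z(G) since p·q = pq ≠ p²q⁻¹ = q·p.
Checking each of the 12 elements this way gives Z(G) = {e, p³}, of order 2.

Answer: {e, p³}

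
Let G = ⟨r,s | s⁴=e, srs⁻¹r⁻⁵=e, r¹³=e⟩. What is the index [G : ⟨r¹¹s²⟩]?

First find ord(r¹¹s²) by computing successive powers:
  (r¹¹s²)¹ = r¹¹s², (r¹¹s²)² = e.
So |⟨r¹¹s²⟩| = ord(r¹¹s²) = 2. With |G| = 52, by Lagrange [G : ⟨r¹¹s²⟩] = 52/2 = 26.

Answer: 26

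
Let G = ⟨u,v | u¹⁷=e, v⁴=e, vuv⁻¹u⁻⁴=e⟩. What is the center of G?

An element z ∈ Z(G) iff z commutes with every generator.
For example e is central: e·u = u = u·e; e·v = v = v·e.
Whereas u ∉ Z(G) since u·v = uv ≠ u⁴v = v·u.
Checking each of the 68 elements this way gives Z(G) = {e}, of order 1.

Answer: {e}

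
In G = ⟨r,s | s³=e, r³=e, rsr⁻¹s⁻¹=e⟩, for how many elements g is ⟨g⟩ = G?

⟨g⟩ = G would require ord(g) = |G| = 9, but the maximum element order in G is 3 < 9. So G is not cyclic and no single element generates it: the count is 0.

Answer: 0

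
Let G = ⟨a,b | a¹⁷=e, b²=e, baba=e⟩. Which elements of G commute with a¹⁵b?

⟨a¹⁵b⟩ ⊆ C_G(a¹⁵b) since powers of a¹⁵b commute with a¹⁵b; so |C_G(a¹⁵b)| ≥ |⟨a¹⁵b⟩| = 2.
By orbit–stabilizer, |C_G(a¹⁵b)| = |G| / |conj. class of a¹⁵b| = 34 / 17 = 2.
The 2 elements commuting with a¹⁵b are {e, a¹⁵b}.

Answer: {e, a¹⁵b}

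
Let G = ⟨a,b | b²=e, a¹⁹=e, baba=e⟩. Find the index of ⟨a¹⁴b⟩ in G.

First find ord(a¹⁴b) by computing successive powers:
  (a¹⁴b)¹ = a¹⁴b, (a¹⁴b)² = e.
So |⟨a¹⁴b⟩| = ord(a¹⁴b) = 2. With |G| = 38, by Lagrange [G : ⟨a¹⁴b⟩] = 38/2 = 19.

Answer: 19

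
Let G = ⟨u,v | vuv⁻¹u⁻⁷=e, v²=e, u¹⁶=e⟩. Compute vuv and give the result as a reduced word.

Multiply left to right, reducing at each step:
  v · u = u⁷v
  (u⁷v) · v = u⁷

Answer: u⁷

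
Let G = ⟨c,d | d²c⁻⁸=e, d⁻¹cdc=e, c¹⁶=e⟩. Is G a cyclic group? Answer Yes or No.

Every cyclic group is abelian. But c·d = cd while d·c = c⁷d⁻¹, so c·d ≠ d·c and G is not abelian. Hence G is not cyclic.

Answer: No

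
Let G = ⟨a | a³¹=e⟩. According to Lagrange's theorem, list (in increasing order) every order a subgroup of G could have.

|G| = 31 = 31. By Lagrange's theorem the order of any subgroup divides 31; the divisors of 31 are 1, 31.

Answer: 1, 31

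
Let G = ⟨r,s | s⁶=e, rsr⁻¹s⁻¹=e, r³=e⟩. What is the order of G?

Enumerate words in the generators, reducing via the relations: the distinct elements are
  {e, r, s, rs, r², s², s³, s⁴, s⁵, rs², rs³, rs⁴, rs⁵, r²s, r²s², r²s³, r²s⁴, r²s⁵}.
No further products give new elements, so |G| = 18.

Answer: 18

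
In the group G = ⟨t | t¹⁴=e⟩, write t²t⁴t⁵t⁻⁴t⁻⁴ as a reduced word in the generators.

Multiply left to right, reducing at each step:
  (t²) · t⁴ = t⁶
  (t⁶) · t⁵ = t¹¹
  (t¹¹) · t⁻⁴ = t⁷
  (t⁷) · t⁻⁴ = t³

Answer: t³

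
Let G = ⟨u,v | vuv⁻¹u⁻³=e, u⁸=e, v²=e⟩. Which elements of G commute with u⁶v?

⟨u⁶v⟩ ⊆ C_G(u⁶v) since powers of u⁶v commute with u⁶v; so |C_G(u⁶v)| ≥ |⟨u⁶v⟩| = 2.
By orbit–stabilizer, |C_G(u⁶v)| = |G| / |conj. class of u⁶v| = 16 / 4 = 4.
The 4 elements commuting with u⁶v are {e, u⁴, u²v, u⁶v}.

Answer: {e, u⁴, u²v, u⁶v}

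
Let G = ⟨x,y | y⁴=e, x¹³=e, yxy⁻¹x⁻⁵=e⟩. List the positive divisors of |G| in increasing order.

|G| = 52 = 2² · 13. By Lagrange's theorem the order of any subgroup divides 52; the divisors of 52 are 1, 2, 4, 13, 26, 52.

Answer: 1, 2, 4, 13, 26, 52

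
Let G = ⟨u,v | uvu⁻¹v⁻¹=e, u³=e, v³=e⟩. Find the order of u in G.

Compute successive powers until reaching e:
  u¹ = u, u² = u², u³ = e.
The smallest positive k with uᵏ = e is 3.

Answer: 3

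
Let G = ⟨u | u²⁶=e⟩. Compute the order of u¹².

Compute successive powers until reaching e:
  (u¹²)¹ = u¹², (u¹²)² = u²⁴, (u¹²)³ = u¹⁰, (u¹²)⁴ = u²², (u¹²)⁵ = u⁸, (u¹²)⁶ = u²⁰, (u¹²)⁷ = u⁶, (u¹²)⁸ = u¹⁸, (u¹²)⁹ = u⁴, (u¹²)¹⁰ = u¹⁶, (u¹²)¹¹ = u², (u¹²)¹² = u¹⁴, (u¹²)¹³ = e.
The smallest positive k with (u¹²)ᵏ = e is 13.

Answer: 13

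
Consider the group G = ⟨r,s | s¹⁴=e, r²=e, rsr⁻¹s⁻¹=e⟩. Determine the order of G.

Enumerate words in the generators, reducing via the relations: the distinct elements are
  {e, r, s, rs, s², s³, s⁴, s⁵, s⁶, s⁷, s⁸, s⁹, rs², rs³, rs⁴, rs⁵, rs⁶, rs⁷, rs⁸, rs⁹, s¹², s¹³, s¹¹, s¹⁰, rs¹², rs¹³, rs¹¹, rs¹⁰}.
No further products give new elements, so |G| = 28.

Answer: 28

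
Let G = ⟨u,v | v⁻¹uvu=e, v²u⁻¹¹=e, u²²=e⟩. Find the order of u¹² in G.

Compute successive powers until reaching e:
  (u¹²)¹ = u¹², (u¹²)² = u², (u¹²)³ = u¹⁴, (u¹²)⁴ = u⁴, (u¹²)⁵ = u¹⁶, (u¹²)⁶ = u⁶, (u¹²)⁷ = u¹⁸, (u¹²)⁸ = u⁸, (u¹²)⁹ = u²⁰, (u¹²)¹⁰ = u¹⁰, (u¹²)¹¹ = e.
The smallest positive k with (u¹²)ᵏ = e is 11.

Answer: 11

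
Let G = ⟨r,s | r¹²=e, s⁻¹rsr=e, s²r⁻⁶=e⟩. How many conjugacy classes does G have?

The conjugacy classes (representative and size) are:
  [e] (size 1), [r¹¹] (size 2), [r²] (size 2), [r⁹] (size 2), [r⁴] (size 2), [r⁵] (size 2), [r⁶] (size 1), [r²s] (size 6), [rs] (size 6).
Class equation: 1 + 2 + 2 + 2 + 2 + 2 + 1 + 6 + 6 = 24 = |G|. So G has 9 conjugacy classes.

Answer: 9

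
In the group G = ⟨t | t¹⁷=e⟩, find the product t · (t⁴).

Compute t · (t⁴) by multiplying left to right and reducing via the relations at each step:
  t · t⁴ = t⁵

Answer: t⁵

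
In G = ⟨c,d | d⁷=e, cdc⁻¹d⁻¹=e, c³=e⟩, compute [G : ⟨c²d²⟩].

First find ord(c²d²) by computing successive powers:
  (c²d²)¹ = c²d², (c²d²)² = cd⁴, (c²d²)³ = d⁶, (c²d²)⁴ = c²d, (c²d²)⁵ = cd³, (c²d²)⁶ = d⁵, (c²d²)⁷ = c², (c²d²)⁸ = cd², (c²d²)⁹ = d⁴, (c²d²)¹⁰ = c²d⁶, (c²d²)¹¹ = cd, (c²d²)¹² = d³, (c²d²)¹³ = c²d⁵, (c²d²)¹⁴ = c, (c²d²)¹⁵ = d², (c²d²)¹⁶ = c²d⁴, (c²d²)¹⁷ = cd⁶, (c²d²)¹⁸ = d, (c²d²)¹⁹ = c²d³, (c²d²)²⁰ = cd⁵, (c²d²)²¹ = e.
So |⟨c²d²⟩| = ord(c²d²) = 21. With |G| = 21, by Lagrange [G : ⟨c²d²⟩] = 21/21 = 1.

Answer: 1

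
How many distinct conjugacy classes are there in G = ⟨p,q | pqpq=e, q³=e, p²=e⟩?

The conjugacy classes (representative and size) are:
  [e] (size 1), [pq²] (size 3), [q²] (size 2).
Class equation: 1 + 3 + 2 = 6 = |G|. So G has 3 conjugacy classes.

Answer: 3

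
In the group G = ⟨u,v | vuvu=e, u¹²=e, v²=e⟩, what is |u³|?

Compute successive powers until reaching e:
  (u³)¹ = u³, (u³)² = u⁶, (u³)³ = u⁹, (u³)⁴ = e.
The smallest positive k with (u³)ᵏ = e is 4.

Answer: 4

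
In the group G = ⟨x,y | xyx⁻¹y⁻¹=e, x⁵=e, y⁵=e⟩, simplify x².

Compute successive powers of x, reducing at each step:
  x²: x · x = x²

Answer: x²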